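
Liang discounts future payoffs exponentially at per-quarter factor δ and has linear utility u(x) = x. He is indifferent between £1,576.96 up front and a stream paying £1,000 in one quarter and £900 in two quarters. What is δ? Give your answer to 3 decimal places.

The stream is worth 1000δ + 900δ² today, so 1000δ + 900δ² = 1576.96.
That is, 900δ² + 1000δ − 1576.96 = 0, a quadratic in δ.
δ = (−1000 + √(1000² + 4·900·1576.96)) / (2·900) = (−1000 + √6677056.00) / 1800 ≈ 0.880.

δ ≈ 0.880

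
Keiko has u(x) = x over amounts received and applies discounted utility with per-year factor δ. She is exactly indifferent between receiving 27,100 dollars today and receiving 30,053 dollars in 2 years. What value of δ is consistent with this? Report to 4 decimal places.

δ ≈ 0.9496

The payoff in 2 years is discounted by δ^2, so u(27100) = δ^2·u(30053) and δ^2 = u(27100)/u(30053).
With u(x) = x: δ^2 = 27100/30053 = 0.90174.
Hence δ = (0.90174)^(1/2) = 0.949600.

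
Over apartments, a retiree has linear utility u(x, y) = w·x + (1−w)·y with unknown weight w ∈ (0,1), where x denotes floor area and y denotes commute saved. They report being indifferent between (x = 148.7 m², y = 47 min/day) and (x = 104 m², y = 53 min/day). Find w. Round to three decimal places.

u(148.7,47) = u(104,53) means w·148.7 + (1−w)·47 = w·104 + (1−w)·53.
Rearranging, 44.7·w − 6·(1−w) = 0.
So w/(1−w) = 6/44.7 = 0.1342, giving w = 6/(44.7+6) = 0.118.

w = 0.118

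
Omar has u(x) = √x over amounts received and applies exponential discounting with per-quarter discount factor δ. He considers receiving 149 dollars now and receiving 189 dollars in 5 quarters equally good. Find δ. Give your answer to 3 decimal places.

δ ≈ 0.977

Indifference means u(149) = δ^5 · u(189), so δ^5 = u(149)/u(189).
With u(x) = √x: δ^5 = √149/√189 = √(149/189) = 0.88790.
Hence δ = (0.88790)^(1/5) = 0.97650.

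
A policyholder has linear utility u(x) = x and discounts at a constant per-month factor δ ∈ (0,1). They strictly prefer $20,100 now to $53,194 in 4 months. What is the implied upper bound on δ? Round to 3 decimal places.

δ < 0.784

Under u(x) = x this choice says 20100 > δ^4·53194.
So δ^4 < 20100/53194 = 0.37786; taking the 4th root of both positive sides preserves the inequality.
δ < 0.37786^(1/4) = 0.784.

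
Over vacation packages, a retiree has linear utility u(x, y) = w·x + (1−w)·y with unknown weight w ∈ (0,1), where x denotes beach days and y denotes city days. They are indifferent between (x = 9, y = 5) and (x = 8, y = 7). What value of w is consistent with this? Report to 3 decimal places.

u(9,5) = u(8,7) means w·9 + (1−w)·5 = w·8 + (1−w)·7.
w·(9−8) = (1−w)·(7−5), i.e. w·1 = (1−w)·2.
The marginal rate of substitution is 2/1, so w = 2/(1+2) = 0.667.

w = 0.667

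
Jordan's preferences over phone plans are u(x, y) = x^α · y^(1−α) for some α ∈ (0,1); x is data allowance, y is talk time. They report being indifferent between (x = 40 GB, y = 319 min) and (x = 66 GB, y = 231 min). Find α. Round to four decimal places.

α ≈ 0.3919

The Cobb–Douglas utilities coincide, so 40^α·319^(1−α) = 66^α·231^(1−α).
Taking logs: α·ln 40 + (1−α)·ln 319 = α·ln 66 + (1−α)·ln 231, i.e. α·-0.5007753 = (1−α)·-0.3227734.
Thus α·(-0.8235487) = -0.3227734, so α = -0.3227734/-0.8235487 ≈ 0.3919.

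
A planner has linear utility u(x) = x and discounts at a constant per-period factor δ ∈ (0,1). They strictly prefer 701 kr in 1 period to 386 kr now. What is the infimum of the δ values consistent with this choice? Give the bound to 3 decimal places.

δ > 0.551

Comparing present values: 386 < δ·701.
So δ > 386/701 = 0.55064.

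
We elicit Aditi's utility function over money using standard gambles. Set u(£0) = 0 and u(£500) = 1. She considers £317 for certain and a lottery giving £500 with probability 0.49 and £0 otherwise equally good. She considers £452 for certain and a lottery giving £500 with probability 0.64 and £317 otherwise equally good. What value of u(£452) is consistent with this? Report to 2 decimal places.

0.82

The first gamble pins u(£317): it must equal 0.49·1 + 0.51·0 = 0.49.
Chaining: u(£452) = 0.64·1.00 + 0.36·0.49 = 0.8164.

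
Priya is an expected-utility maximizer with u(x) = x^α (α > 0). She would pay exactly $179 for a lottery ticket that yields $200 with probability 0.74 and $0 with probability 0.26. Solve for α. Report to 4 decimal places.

α ≈ 2.7143

Since u(0) = 0, the lottery's EU is 0.74·200^α.
Equating: 179^α = 0.74·200^α, i.e. 0.8950^α = 0.74.
Take logs: α = ln 0.74 / ln(179/200) ≈ 2.714332.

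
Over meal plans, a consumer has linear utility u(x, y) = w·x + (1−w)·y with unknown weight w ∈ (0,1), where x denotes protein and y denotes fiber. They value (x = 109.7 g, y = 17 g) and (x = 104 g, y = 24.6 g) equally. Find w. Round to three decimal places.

w = 0.571

u(109.7,17) = u(104,24.6) means w·109.7 + (1−w)·17 = w·104 + (1−w)·24.6.
Collecting terms: w·5.7 = (1−w)·7.6.
So w/(1−w) = 7.6/5.7 = 1.3333, giving w = 7.6/(5.7+7.6) = 0.571.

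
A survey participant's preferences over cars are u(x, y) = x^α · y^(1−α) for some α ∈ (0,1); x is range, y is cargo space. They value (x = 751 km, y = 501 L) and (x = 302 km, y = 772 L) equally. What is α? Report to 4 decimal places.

Set the two utilities equal: 751^α·501^(1−α) = 302^α·772^(1−α).
Rearrange to (751/302)^α = (772/501)^(1−α) and take logs: α·0.9109786 = (1−α)·0.4323784.
With A = 0.9109786 and B = 0.4323784: α·A = (1−α)·B, so α = B/(A+B) = 0.4323784/1.3433570 ≈ 0.3219.

α ≈ 0.3219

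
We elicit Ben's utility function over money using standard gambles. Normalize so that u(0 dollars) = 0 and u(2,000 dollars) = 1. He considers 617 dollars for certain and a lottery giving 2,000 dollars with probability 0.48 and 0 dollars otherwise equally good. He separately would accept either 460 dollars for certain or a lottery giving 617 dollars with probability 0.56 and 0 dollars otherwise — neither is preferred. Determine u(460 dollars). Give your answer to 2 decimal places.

First, u(617 dollars) = 0.48·u(2,000 dollars) + 0.52·u(0 dollars) = 0.48.
The second indifference gives u(460 dollars) = 0.56·u(617 dollars) + 0.44·u(0 dollars) = 0.56·0.48 + 0.44·0.00 = 0.2688.

0.27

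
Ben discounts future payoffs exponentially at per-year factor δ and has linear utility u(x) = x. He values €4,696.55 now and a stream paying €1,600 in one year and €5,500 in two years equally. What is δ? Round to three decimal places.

δ ≈ 0.790

The stream is worth 1600δ + 5500δ² today, so 1600δ + 5500δ² = 4696.55.
Rearranged: 5500δ² + 1600δ − 4696.55 = 0.
By the quadratic formula (taking the positive root), δ = (−1600 + √105884100.00) / 11000 ≈ 0.790.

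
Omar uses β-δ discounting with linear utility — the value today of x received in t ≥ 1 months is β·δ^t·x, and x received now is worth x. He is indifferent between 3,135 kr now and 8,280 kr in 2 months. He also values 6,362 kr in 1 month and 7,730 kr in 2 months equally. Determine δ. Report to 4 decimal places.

δ ≈ 0.8230

The second indifference involves only future payoffs, so β cancels: β·δ^1·6362 = β·δ^2·7730, giving δ = 6362/7730 = 0.82303.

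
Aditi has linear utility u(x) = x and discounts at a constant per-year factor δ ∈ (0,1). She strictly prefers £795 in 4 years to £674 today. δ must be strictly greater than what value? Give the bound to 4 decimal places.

The preference means 674 < δ^4·795.
So δ^4 > 674/795 = 0.84780; taking the 4th root of both positive sides preserves the inequality.
δ > 0.84780^(1/4) = 0.9596.

δ > 0.9596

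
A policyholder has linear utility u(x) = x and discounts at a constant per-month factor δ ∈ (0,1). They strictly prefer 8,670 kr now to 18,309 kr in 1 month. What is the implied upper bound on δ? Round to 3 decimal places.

The preference means 8670 > δ·18309.
Dividing through by 18309 gives δ < 0.47354.

δ < 0.474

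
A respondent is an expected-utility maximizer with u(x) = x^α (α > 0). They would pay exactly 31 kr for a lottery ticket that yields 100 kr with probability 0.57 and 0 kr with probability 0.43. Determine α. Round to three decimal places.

The lottery's expected utility is 0.57·u(100) + 0.43·u(0) = 0.57·100^α (since u(0) = 0 for α > 0).
Equating: 31^α = 0.57·100^α, i.e. 0.3100^α = 0.57.
Taking logs: α·ln(31/100) = ln(0.57), so α = -0.562119 / -1.171183 ≈ 0.480.

α ≈ 0.480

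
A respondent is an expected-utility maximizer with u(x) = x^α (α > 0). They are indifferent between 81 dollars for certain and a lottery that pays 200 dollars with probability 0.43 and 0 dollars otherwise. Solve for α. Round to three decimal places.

α ≈ 0.934

The lottery's expected utility is 0.43·u(200) + 0.57·u(0) = 0.43·200^α (since u(0) = 0 for α > 0).
Setting u(81) equal to that: 81^α = 0.43·200^α ⇒ (81/200)^α = 0.43.
Taking logs: α·ln(81/200) = ln(0.43), so α = -0.843970 / -0.903868 ≈ 0.934.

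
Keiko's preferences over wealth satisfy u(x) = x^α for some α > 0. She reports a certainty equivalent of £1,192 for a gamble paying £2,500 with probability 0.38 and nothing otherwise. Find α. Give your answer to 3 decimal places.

α ≈ 1.306

Since u(0) = 0, the lottery's EU is 0.38·2500^α.
Setting u(1192) equal to that: 1192^α = 0.38·2500^α ⇒ (1192/2500)^α = 0.38.
Take logs: α = ln 0.38 / ln(1192/2500) ≈ 1.30638.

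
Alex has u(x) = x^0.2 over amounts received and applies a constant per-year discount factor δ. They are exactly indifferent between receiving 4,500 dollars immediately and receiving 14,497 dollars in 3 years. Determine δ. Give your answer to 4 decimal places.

Indifference means u(4500) = δ^3 · u(14497), so δ^3 = u(4500)/u(14497).
With u(x) = x^0.2: δ^3 = 4500^0.2/14497^0.2 = (4500/14497)^0.2 = 0.79138.
Taking the cube root: δ = 0.79138^(1/3) ≈ 0.9250.

δ ≈ 0.9250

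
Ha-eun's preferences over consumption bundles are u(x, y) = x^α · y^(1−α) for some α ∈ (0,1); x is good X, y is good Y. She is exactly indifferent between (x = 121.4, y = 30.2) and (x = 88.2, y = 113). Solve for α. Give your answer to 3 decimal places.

Set the two utilities equal: 121.4^α·30.2^(1−α) = 88.2^α·113^(1−α).
(121.4/88.2)^α = (113/30.2)^(1−α); take logs: α·ln(121.4/88.2) = (1−α)·ln(113/30.2), i.e. α·0.319484 = (1−α)·1.319546.
So α/(1−α) = (1.319546)/(0.319484) = 4.130241, and α = 4.130241/5.130241 ≈ 0.805.

α ≈ 0.805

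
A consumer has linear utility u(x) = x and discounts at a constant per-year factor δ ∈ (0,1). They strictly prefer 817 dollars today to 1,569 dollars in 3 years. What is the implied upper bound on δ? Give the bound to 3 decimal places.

Under u(x) = x this choice says 817 > δ^3·1569.
Dividing by 1569: δ^3 < 0.52071. Both sides are positive, so the cube root keeps the direction.
δ < (817/1569)^(1/3) ≈ 0.805.

δ < 0.805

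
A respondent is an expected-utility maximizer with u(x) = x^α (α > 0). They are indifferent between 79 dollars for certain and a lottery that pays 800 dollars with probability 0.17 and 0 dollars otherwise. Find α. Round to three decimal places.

EU(lottery) = 0.17·800^α + 0.83·0 = 0.17·800^α.
Setting u(79) equal to that: 79^α = 0.17·800^α ⇒ (79/800)^α = 0.17.
Take logs: α = ln 0.17 / ln(79/800) ≈ 0.76537.

α ≈ 0.765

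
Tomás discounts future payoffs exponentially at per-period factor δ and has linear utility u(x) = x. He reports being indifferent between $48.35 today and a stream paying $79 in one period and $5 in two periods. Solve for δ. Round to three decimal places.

Present value of the stream is 79·δ + 5·δ². Indifference gives 79δ + 5δ² = 48.35.
That is, 5δ² + 79δ − 48.35 = 0, a quadratic in δ.
The positive root is δ = [−79 + √(79² + 4·5·48.35)] / (2·5) = (−79 + 84.900)/10 ≈ 0.590.

δ ≈ 0.590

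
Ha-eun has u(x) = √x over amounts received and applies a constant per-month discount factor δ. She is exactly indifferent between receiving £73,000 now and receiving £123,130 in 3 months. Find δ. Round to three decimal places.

δ ≈ 0.917

The payoff in 3 months is discounted by δ^3, so u(73000) = δ^3·u(123130) and δ^3 = u(73000)/u(123130).
With u(x) = √x: δ^3 = √73000/√123130 = √(73000/123130) = 0.76998.
So δ = 0.76998^(1/3) ≈ 0.917.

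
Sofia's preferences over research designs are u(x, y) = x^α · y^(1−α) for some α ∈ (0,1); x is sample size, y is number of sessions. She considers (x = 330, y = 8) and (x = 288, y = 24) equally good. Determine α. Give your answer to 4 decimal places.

α ≈ 0.8897

Indifference: 330^α · 8^(1−α) = 288^α · 24^(1−α).
Taking logs: α·ln 330 + (1−α)·ln 8 = α·ln 288 + (1−α)·ln 24, i.e. α·0.1361322 = (1−α)·1.0986123.
Thus α·(1.2347445) = 1.0986123, so α = 1.0986123/1.2347445 ≈ 0.8897.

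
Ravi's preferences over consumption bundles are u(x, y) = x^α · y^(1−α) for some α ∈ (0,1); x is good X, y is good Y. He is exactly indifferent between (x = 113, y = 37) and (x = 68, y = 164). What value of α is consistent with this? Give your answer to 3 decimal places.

α ≈ 0.746

Set the two utilities equal: 113^α·37^(1−α) = 68^α·164^(1−α).
(113/68)^α = (164/37)^(1−α); take logs: α·ln(113/68) = (1−α)·ln(164/37), i.e. α·0.507880 = (1−α)·1.488949.
Thus α·(1.996829) = 1.488949, so α = 1.488949/1.996829 ≈ 0.746.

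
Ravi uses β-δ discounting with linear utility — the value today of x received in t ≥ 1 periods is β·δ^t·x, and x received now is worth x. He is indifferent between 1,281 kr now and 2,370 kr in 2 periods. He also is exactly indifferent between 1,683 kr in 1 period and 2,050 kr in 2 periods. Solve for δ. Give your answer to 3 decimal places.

δ ≈ 0.821

From the later pair, β·δ^1·1683 = β·δ^2·2050; dividing through, δ = 1683/2050 = 0.82098.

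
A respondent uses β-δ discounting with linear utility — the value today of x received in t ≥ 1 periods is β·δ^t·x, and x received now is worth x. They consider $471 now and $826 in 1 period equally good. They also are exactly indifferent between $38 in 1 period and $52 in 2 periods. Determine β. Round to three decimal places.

β ≈ 0.780

Both payoffs in the second observation are in the future, so β drops out: δ^1·38 = δ^2·52 ⇒ δ = 38/52 = 0.73077.
The first indifference: 471 = β·δ·826, so β = 471/(δ·826) = 471/(0.73077·826) ≈ 0.780.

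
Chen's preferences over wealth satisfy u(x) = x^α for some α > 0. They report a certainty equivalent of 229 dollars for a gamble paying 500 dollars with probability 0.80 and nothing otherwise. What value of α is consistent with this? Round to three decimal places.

α ≈ 0.286

The lottery's expected utility is 0.80·u(500) + 0.20·u(0) = 0.80·500^α (since u(0) = 0 for α > 0).
Indifference: 229^α = 0.80·500^α, so (229/500)^α = 0.80.
Taking logs: α·ln(229/500) = ln(0.80), so α = -0.223144 / -0.780886 ≈ 0.286.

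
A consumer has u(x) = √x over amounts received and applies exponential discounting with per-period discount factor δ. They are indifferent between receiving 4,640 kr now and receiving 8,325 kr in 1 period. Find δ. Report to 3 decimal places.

Indifference means u(4640) = δ · u(8325), so δ = u(4640)/u(8325).
With u(x) = √x: δ = √4640/√8325 = √(4640/8325) = 0.74656.

δ ≈ 0.747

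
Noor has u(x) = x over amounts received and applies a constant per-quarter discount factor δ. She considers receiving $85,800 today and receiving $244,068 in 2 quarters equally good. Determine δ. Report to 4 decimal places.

The payoff in 2 quarters is discounted by δ^2, so u(85800) = δ^2·u(244068) and δ^2 = u(85800)/u(244068).
With u(x) = x: δ^2 = 85800/244068 = 0.35154.
Hence δ = (0.35154)^(1/2) = 0.592909.

δ ≈ 0.5929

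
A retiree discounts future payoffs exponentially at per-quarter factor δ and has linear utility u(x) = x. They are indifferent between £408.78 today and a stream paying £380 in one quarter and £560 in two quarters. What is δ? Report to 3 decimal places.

Equating present values: 408.78 = 380δ + 560δ².
Rearranged: 560δ² + 380δ − 408.78 = 0.
The positive root is δ = [−380 + √(380² + 4·560·408.78)] / (2·560) = (−380 + 1029.596)/1120 ≈ 0.580.

δ ≈ 0.580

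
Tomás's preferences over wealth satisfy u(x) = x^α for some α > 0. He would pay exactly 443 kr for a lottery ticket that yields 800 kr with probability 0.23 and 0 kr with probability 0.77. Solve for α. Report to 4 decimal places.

EU(lottery) = 0.23·800^α + 0.77·0 = 0.23·800^α.
Setting u(443) equal to that: 443^α = 0.23·800^α ⇒ (443/800)^α = 0.23.
Take logs: α = ln 0.23 / ln(443/800) ≈ 2.486585.

α ≈ 2.4866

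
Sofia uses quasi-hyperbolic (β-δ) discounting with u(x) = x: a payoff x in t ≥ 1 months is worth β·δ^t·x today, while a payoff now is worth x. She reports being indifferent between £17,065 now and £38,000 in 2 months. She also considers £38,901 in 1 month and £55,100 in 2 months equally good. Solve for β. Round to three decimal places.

The second indifference involves only future payoffs, so β cancels: β·δ^1·38901 = β·δ^2·55100, giving δ = 38901/55100 = 0.70601.
The first indifference: 17065 = β·δ^2·38000, so β = 17065/(δ^2·38000) = 17065/(0.49845·38000) ≈ 0.901.

β ≈ 0.901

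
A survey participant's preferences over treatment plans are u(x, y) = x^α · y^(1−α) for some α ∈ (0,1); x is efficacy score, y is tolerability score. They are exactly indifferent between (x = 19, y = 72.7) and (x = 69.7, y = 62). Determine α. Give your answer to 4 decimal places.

α ≈ 0.1091

Indifference: 19^α · 72.7^(1−α) = 69.7^α · 62^(1−α).
Taking logs: α·ln 19 + (1−α)·ln 72.7 = α·ln 69.7 + (1−α)·ln 62, i.e. α·-1.2997613 = (1−α)·-0.1592070.
With A = -1.2997613 and B = -0.1592070: α·A = (1−α)·B, so α = B/(A+B) = -0.1592070/-1.4589683 ≈ 0.1091.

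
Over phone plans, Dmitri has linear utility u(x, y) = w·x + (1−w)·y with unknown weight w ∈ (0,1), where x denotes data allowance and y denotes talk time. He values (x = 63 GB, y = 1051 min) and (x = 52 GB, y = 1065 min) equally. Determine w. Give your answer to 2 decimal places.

w = 0.56

Indifference: w·63 + (1−w)·1051 = w·52 + (1−w)·1065.
w·(63−52) = (1−w)·(1065−1051), i.e. w·11 = (1−w)·14.
The marginal rate of substitution is 14/11, so w = 14/(11+14) = 0.56.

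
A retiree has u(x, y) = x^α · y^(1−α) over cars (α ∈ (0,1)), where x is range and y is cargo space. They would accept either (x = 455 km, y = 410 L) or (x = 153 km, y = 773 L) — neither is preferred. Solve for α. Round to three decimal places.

α ≈ 0.368

Set the two utilities equal: 455^α·410^(1−α) = 153^α·773^(1−α).
Rearrange to (455/153)^α = (773/410)^(1−α) and take logs: α·1.089859 = (1−α)·0.634122.
So α/(1−α) = (0.634122)/(1.089859) = 0.581839, and α = 0.581839/1.581839 ≈ 0.368.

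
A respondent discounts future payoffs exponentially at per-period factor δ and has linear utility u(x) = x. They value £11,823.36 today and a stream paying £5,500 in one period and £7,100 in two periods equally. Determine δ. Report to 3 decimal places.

δ ≈ 0.960

The stream is worth 5500δ + 7100δ² today, so 5500δ + 7100δ² = 11823.36.
That is, 7100δ² + 5500δ − 11823.36 = 0, a quadratic in δ.
The positive root is δ = [−5500 + √(5500² + 4·7100·11823.36)] / (2·7100) = (−5500 + 19132.000)/14200 ≈ 0.960.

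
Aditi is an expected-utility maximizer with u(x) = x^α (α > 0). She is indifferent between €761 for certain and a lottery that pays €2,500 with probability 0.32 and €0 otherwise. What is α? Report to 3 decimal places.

Since u(0) = 0, the lottery's EU is 0.32·2500^α.
Equating: 761^α = 0.32·2500^α, i.e. 0.3044^α = 0.32.
Taking logs: α·ln(761/2500) = ln(0.32), so α = -1.139434 / -1.189413 ≈ 0.958.

α ≈ 0.958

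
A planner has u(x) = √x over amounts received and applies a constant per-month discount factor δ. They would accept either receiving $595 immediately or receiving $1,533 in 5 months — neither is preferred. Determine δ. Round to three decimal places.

δ ≈ 0.910

The payoff in 5 months is discounted by δ^5, so u(595) = δ^5·u(1533) and δ^5 = u(595)/u(1533).
Since u(x) = √x, δ^5 = √(595/1533) = 0.62300.
Taking the 5th root: δ = 0.62300^(1/5) ≈ 0.910.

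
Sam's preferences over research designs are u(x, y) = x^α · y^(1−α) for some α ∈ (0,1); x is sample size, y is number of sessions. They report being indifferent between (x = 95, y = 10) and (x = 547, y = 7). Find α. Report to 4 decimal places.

Indifference: 95^α · 10^(1−α) = 547^α · 7^(1−α).
Taking logs: α·ln 95 + (1−α)·ln 10 = α·ln 547 + (1−α)·ln 7, i.e. α·-1.7505719 = (1−α)·-0.3566749.
With A = -1.7505719 and B = -0.3566749: α·A = (1−α)·B, so α = B/(A+B) = -0.3566749/-2.1072468 ≈ 0.1693.

α ≈ 0.1693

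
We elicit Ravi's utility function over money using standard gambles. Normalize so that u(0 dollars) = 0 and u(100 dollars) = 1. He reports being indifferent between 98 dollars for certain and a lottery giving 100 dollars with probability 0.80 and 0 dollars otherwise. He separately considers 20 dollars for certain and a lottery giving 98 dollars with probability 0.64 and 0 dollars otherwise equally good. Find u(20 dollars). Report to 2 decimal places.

From the first indifference, u(98 dollars) = 0.80·u(100 dollars) + 0.20·u(0 dollars) = 0.80·1 + 0.20·0 = 0.80.
Chaining: u(20 dollars) = 0.64·0.80 + 0.36·0.00 = 0.5120.

0.51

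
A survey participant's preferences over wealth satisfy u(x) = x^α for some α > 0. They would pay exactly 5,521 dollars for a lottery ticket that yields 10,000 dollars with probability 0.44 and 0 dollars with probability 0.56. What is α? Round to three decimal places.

Since u(0) = 0, the lottery's EU is 0.44·10000^α.
Indifference: 5521^α = 0.44·10000^α, so (5521/10000)^α = 0.44.
Take logs: α = ln 0.44 / ln(5521/10000) ≈ 1.38206.

α ≈ 1.382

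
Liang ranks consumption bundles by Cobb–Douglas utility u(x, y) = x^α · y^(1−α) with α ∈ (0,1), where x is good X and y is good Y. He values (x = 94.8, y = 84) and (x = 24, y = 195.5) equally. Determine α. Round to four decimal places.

α ≈ 0.3808

Indifference: 94.8^α · 84^(1−α) = 24^α · 195.5^(1−α).
(94.8/24)^α = (195.5/84)^(1−α); take logs: α·ln(94.8/24) = (1−α)·ln(195.5/84), i.e. α·1.3737156 = (1−α)·0.8447436.
With A = 1.3737156 and B = 0.8447436: α·A = (1−α)·B, so α = B/(A+B) = 0.8447436/2.2184592 ≈ 0.3808.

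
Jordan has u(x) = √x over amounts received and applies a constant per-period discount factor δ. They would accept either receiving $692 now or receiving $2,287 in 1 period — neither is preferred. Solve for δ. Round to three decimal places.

The payoff in 1 period is discounted by δ, so u(692) = δ·u(2287) and δ = u(692)/u(2287).
Since u(x) = √x, δ = √(692/2287) = 0.55007.

δ ≈ 0.550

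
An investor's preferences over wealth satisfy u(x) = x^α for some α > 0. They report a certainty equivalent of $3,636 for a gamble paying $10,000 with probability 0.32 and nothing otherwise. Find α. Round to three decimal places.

EU(lottery) = 0.32·10000^α + 0.68·0 = 0.32·10000^α.
Equating: 3636^α = 0.32·10000^α, i.e. 0.3636^α = 0.32.
α = ln(0.32) / ln(3636/10000) = -1.139434/-1.011701 ≈ 1.126.

α ≈ 1.126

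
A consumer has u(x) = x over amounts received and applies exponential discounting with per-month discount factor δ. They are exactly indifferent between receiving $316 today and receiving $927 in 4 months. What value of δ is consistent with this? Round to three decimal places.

δ ≈ 0.764

The payoff in 4 months is discounted by δ^4, so u(316) = δ^4·u(927) and δ^4 = u(316)/u(927).
With u(x) = x: δ^4 = 316/927 = 0.34088.
So δ = 0.34088^(1/4) ≈ 0.764.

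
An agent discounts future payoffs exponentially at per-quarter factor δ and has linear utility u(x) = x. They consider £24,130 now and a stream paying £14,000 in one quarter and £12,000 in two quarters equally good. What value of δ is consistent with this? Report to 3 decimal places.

Present value of the stream is 14000·δ + 12000·δ². Indifference gives 14000δ + 12000δ² = 24130.
So 12000δ² + 14000δ − 24130 = 0.
By the quadratic formula (taking the positive root), δ = (−14000 + √1354240000.00) / 24000 ≈ 0.950.

δ ≈ 0.950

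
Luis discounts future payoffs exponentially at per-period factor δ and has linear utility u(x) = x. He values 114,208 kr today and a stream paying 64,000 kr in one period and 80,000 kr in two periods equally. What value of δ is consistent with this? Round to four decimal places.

Equating present values: 114208 = 64000δ + 80000δ².
That is, 80000δ² + 64000δ − 114208 = 0, a quadratic in δ.
The positive root is δ = [−64000 + √(64000² + 4·80000·114208)] / (2·80000) = (−64000 + 201600.000)/160000 ≈ 0.8600.

δ ≈ 0.8600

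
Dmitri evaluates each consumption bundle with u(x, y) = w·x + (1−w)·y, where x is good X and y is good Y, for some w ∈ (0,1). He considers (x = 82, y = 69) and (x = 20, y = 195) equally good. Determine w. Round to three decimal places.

w = 0.670

u(82,69) = u(20,195) means w·82 + (1−w)·69 = w·20 + (1−w)·195.
Collecting terms: w·62 = (1−w)·126.
So w/(1−w) = 126/62 = 2.0323, giving w = 126/(62+126) = 0.670.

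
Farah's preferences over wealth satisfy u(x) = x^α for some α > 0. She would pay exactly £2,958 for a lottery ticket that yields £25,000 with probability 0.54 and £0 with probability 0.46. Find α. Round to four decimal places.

EU(lottery) = 0.54·25000^α + 0.46·0 = 0.54·25000^α.
Equating: 2958^α = 0.54·25000^α, i.e. 0.1183^α = 0.54.
Take logs: α = ln 0.54 / ln(2958/25000) ≈ 0.288698.

α ≈ 0.2887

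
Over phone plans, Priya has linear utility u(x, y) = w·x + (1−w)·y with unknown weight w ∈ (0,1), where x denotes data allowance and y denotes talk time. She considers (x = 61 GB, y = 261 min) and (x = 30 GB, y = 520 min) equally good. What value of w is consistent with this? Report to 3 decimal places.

w = 0.893

Indifference: w·61 + (1−w)·261 = w·30 + (1−w)·520.
w·(61−30) = (1−w)·(520−261), i.e. w·31 = (1−w)·259.
Hence w = 259/(31+259) = 259/290 = 0.893.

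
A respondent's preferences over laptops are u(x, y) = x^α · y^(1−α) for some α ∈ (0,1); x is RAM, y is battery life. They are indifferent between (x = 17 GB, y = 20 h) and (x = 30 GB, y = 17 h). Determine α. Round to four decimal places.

The Cobb–Douglas utilities coincide, so 17^α·20^(1−α) = 30^α·17^(1−α).
Taking logs: α·ln 17 + (1−α)·ln 20 = α·ln 30 + (1−α)·ln 17, i.e. α·-0.5679840 = (1−α)·-0.1625189.
Thus α·(-0.7305029) = -0.1625189, so α = -0.1625189/-0.7305029 ≈ 0.2225.

α ≈ 0.2225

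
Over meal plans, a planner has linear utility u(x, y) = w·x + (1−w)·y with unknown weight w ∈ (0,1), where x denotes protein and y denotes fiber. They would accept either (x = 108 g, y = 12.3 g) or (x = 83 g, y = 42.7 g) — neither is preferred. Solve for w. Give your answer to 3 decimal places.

Indifference: w·108 + (1−w)·12.3 = w·83 + (1−w)·42.7.
Collecting terms: w·25 = (1−w)·30.4.
Hence w = 30.4/(25+30.4) = 30.4/55.4 = 0.549.

w = 0.549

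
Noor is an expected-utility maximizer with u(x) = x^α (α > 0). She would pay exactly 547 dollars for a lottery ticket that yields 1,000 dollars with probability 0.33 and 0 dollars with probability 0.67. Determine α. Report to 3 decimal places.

EU(lottery) = 0.33·1000^α + 0.67·0 = 0.33·1000^α.
Equating: 547^α = 0.33·1000^α, i.e. 0.5470^α = 0.33.
α = ln(0.33) / ln(547/1000) = -1.108663/-0.603306 ≈ 1.838.

α ≈ 1.838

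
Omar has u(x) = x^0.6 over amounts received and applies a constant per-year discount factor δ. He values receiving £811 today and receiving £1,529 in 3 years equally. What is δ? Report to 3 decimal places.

The payoff in 3 years is discounted by δ^3, so u(811) = δ^3·u(1529) and δ^3 = u(811)/u(1529).
Since u(x) = x^0.6, δ^3 = (811/1529)^0.6 = 0.53041^0.6 = 0.68355.
Hence δ = (0.68355)^(1/3) = 0.88089.

δ ≈ 0.881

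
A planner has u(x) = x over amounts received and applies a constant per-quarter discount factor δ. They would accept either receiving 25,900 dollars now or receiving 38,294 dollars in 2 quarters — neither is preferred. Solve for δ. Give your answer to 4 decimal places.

δ ≈ 0.8224

The payoff in 2 quarters is discounted by δ^2, so u(25900) = δ^2·u(38294) and δ^2 = u(25900)/u(38294).
With u(x) = x: δ^2 = 25900/38294 = 0.67635.
So δ = 0.67635^(1/2) ≈ 0.8224.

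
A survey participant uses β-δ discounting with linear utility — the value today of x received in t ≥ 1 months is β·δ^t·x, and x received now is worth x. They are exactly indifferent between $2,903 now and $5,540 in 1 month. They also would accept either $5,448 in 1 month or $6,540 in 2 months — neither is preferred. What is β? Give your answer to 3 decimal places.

β ≈ 0.629

From the later pair, β·δ^1·5448 = β·δ^2·6540; dividing through, δ = 5448/6540 = 0.83303.
Substituting δ into 2903 = β·δ·5540: β = 2903/(4614.972) ≈ 0.629.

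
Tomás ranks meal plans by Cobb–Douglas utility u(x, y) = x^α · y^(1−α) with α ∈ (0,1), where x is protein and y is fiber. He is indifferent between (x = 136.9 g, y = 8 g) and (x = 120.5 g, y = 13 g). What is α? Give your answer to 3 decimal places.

α ≈ 0.792

Set the two utilities equal: 136.9^α·8^(1−α) = 120.5^α·13^(1−α).
Taking logs: α·ln 136.9 + (1−α)·ln 8 = α·ln 120.5 + (1−α)·ln 13, i.e. α·0.127601 = (1−α)·0.485508.
So α/(1−α) = (0.485508)/(0.127601) = 3.804892, and α = 3.804892/4.804892 ≈ 0.792.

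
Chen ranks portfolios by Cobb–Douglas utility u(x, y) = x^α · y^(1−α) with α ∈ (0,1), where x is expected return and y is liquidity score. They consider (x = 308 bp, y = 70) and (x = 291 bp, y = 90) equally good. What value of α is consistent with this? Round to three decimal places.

α ≈ 0.816

Set the two utilities equal: 308^α·70^(1−α) = 291^α·90^(1−α).
Taking logs: α·ln 308 + (1−α)·ln 70 = α·ln 291 + (1−α)·ln 90, i.e. α·0.056777 = (1−α)·0.251314.
So α/(1−α) = (0.251314)/(0.056777) = 4.426335, and α = 4.426335/5.426335 ≈ 0.816.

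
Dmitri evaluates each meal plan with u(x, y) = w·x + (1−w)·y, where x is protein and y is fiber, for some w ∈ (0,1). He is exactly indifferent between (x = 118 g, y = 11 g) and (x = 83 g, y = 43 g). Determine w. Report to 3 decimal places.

Indifference: w·118 + (1−w)·11 = w·83 + (1−w)·43.
w·(118−83) = (1−w)·(43−11), i.e. w·35 = (1−w)·32.
So w/(1−w) = 32/35 = 0.9143, giving w = 32/(35+32) = 0.478.

w = 0.478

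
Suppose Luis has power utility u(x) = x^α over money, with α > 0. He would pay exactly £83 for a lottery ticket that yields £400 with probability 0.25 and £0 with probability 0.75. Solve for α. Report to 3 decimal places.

α ≈ 0.882

EU(lottery) = 0.25·400^α + 0.75·0 = 0.25·400^α.
Indifference: 83^α = 0.25·400^α, so (83/400)^α = 0.25.
Taking logs: α·ln(83/400) = ln(0.25), so α = -1.386294 / -1.572624 ≈ 0.882.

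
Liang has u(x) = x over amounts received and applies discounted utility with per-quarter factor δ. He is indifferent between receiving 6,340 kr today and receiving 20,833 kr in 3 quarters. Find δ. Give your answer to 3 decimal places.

The payoff in 3 quarters is discounted by δ^3, so u(6340) = δ^3·u(20833) and δ^3 = u(6340)/u(20833).
With u(x) = x: δ^3 = 6340/20833 = 0.30432.
Hence δ = (0.30432)^(1/3) = 0.67263.

δ ≈ 0.673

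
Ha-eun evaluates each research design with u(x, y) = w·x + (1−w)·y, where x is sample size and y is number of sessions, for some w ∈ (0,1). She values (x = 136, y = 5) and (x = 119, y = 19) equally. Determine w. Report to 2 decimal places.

u(136,5) = u(119,19) means w·136 + (1−w)·5 = w·119 + (1−w)·19.
Rearranging, 17·w − 14·(1−w) = 0.
Hence w = 14/(17+14) = 14/31 = 0.45.

w = 0.45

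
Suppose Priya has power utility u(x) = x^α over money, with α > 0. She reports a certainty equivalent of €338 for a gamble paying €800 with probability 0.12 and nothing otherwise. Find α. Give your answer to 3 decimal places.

α ≈ 2.461

Since u(0) = 0, the lottery's EU is 0.12·800^α.
Setting u(338) equal to that: 338^α = 0.12·800^α ⇒ (338/800)^α = 0.12.
Taking logs: α·ln(338/800) = ln(0.12), so α = -2.120264 / -0.861566 ≈ 2.461.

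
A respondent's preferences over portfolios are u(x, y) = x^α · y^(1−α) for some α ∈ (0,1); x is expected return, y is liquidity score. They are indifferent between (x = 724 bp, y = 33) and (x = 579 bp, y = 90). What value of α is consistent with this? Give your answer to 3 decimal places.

α ≈ 0.818

The Cobb–Douglas utilities coincide, so 724^α·33^(1−α) = 579^α·90^(1−α).
Rearrange to (724/579)^α = (90/33)^(1−α) and take logs: α·0.223489 = (1−α)·1.003302.
So α/(1−α) = (1.003302)/(0.223489) = 4.489268, and α = 4.489268/5.489268 ≈ 0.818.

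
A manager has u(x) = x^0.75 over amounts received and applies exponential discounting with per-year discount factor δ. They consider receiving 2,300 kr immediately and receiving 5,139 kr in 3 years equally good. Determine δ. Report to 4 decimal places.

δ ≈ 0.8179

Equating discounted utilities: u(2300) = δ^3·u(5139) ⇒ δ^3 = u(2300)/u(5139).
Since u(x) = x^0.75, δ^3 = (2300/5139)^0.75 = 0.44756^0.75 = 0.54719.
So δ = 0.54719^(1/3) ≈ 0.8179.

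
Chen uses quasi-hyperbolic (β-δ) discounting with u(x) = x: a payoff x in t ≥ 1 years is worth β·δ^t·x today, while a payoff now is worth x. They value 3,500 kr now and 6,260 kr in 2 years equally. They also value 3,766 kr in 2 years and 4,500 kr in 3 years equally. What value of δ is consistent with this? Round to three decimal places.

δ ≈ 0.837

From the later pair, β·δ^2·3766 = β·δ^3·4500; dividing through, δ = 3766/4500 = 0.83689.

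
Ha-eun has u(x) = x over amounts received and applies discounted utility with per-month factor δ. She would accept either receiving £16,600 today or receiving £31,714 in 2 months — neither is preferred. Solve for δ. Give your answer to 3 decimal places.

δ ≈ 0.723

Indifference means u(16600) = δ^2 · u(31714), so δ^2 = u(16600)/u(31714).
With u(x) = x: δ^2 = 16600/31714 = 0.52343.
Taking the square root: δ = 0.52343^(1/2) ≈ 0.723.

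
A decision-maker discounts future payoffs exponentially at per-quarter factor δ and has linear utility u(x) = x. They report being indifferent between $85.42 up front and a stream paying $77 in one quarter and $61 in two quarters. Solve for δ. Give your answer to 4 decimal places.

δ ≈ 0.7100

The stream is worth 77δ + 61δ² today, so 77δ + 61δ² = 85.42.
So 61δ² + 77δ − 85.42 = 0.
The positive root is δ = [−77 + √(77² + 4·61·85.42)] / (2·61) = (−77 + 163.620)/122 ≈ 0.7100.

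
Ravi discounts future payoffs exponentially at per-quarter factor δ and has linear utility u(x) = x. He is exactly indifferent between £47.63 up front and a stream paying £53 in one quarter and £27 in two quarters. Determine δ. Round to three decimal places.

δ ≈ 0.670

The stream is worth 53δ + 27δ² today, so 53δ + 27δ² = 47.63.
So 27δ² + 53δ − 47.63 = 0.
δ = (−53 + √(53² + 4·27·47.63)) / (2·27) = (−53 + √7953.04) / 54 ≈ 0.670.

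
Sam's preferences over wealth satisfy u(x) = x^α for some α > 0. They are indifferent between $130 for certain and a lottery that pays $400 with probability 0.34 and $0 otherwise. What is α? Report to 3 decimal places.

α ≈ 0.960

Since u(0) = 0, the lottery's EU is 0.34·400^α.
Indifference: 130^α = 0.34·400^α, so (130/400)^α = 0.34.
Taking logs: α·ln(130/400) = ln(0.34), so α = -1.078810 / -1.123930 ≈ 0.960.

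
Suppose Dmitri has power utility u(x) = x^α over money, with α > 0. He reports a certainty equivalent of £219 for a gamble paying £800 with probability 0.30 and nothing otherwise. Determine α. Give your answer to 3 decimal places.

Since u(0) = 0, the lottery's EU is 0.30·800^α.
Equating: 219^α = 0.30·800^α, i.e. 0.2737^α = 0.30.
Taking logs: α·ln(219/800) = ln(0.30), so α = -1.203973 / -1.295540 ≈ 0.929.

α ≈ 0.929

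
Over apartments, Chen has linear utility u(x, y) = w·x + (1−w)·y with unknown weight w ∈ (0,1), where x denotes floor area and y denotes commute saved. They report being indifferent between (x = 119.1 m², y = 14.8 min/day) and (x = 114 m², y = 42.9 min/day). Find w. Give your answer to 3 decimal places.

w = 0.846

Indifference: w·119.1 + (1−w)·14.8 = w·114 + (1−w)·42.9.
Collecting terms: w·5.1 = (1−w)·28.1.
Hence w = 28.1/(5.1+28.1) = 28.1/33.2 = 0.846.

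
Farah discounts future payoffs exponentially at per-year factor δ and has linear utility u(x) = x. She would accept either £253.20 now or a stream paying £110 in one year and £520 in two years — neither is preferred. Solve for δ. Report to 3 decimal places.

δ ≈ 0.600

Equating present values: 253.20 = 110δ + 520δ².
That is, 520δ² + 110δ − 253.20 = 0, a quadratic in δ.
By the quadratic formula (taking the positive root), δ = (−110 + √538756.00) / 1040 ≈ 0.600.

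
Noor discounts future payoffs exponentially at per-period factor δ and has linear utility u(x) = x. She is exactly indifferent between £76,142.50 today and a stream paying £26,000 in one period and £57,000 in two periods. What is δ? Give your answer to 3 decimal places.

δ ≈ 0.950

Equating present values: 76142.50 = 26000δ + 57000δ².
So 57000δ² + 26000δ − 76142.50 = 0.
δ = (−26000 + √(26000² + 4·57000·76142.50)) / (2·57000) = (−26000 + √18036490000.00) / 114000 ≈ 0.950.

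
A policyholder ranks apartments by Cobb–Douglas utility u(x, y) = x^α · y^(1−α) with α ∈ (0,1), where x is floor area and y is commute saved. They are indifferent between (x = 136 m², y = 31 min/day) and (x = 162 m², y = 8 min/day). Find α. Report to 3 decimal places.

Indifference: 136^α · 31^(1−α) = 162^α · 8^(1−α).
(136/162)^α = (8/31)^(1−α); take logs: α·ln(136/162) = (1−α)·ln(8/31), i.e. α·-0.174941 = (1−α)·-1.354546.
With A = -0.174941 and B = -1.354546: α·A = (1−α)·B, so α = B/(A+B) = -1.354546/-1.529487 ≈ 0.886.

α ≈ 0.886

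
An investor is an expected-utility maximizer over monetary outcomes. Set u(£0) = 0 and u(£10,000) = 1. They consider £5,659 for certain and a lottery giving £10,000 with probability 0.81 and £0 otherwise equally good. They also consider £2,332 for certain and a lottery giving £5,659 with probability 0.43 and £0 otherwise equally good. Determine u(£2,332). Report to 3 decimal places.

0.348

From the first indifference, u(£5,659) = 0.81·u(£10,000) + 0.19·u(£0) = 0.81·1 + 0.19·0 = 0.81.
Then u(£2,332) = 0.43·u(£5,659) + 0.57·u(£0) = 0.43·0.81 + 0.57·0.00 = 0.3483.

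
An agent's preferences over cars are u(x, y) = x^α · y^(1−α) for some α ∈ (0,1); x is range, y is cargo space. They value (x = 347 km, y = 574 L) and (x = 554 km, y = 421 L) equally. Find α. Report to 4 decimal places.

Set the two utilities equal: 347^α·574^(1−α) = 554^α·421^(1−α).
Taking logs: α·ln 347 + (1−α)·ln 574 = α·ln 554 + (1−α)·ln 421, i.e. α·-0.4678399 = (1−α)·-0.3099966.
So α/(1−α) = (-0.3099966)/(-0.4678399) = 0.6626126, and α = 0.6626126/1.6626126 ≈ 0.3985.

α ≈ 0.3985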